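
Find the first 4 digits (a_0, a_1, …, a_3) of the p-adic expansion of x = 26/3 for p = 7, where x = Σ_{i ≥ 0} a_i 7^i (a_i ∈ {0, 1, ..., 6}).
(a_0, …, a_3) = (4, 3, 2, 2)

v_7(26/3) = 0 (numerator and denominator both coprime to 7), so x ∈ ℤ_7^×. Compute digits iteratively via a_i = x_i mod 7, x_{i+1} = (x_i − a_i)/7, with x_0 = x:
  x_0 = 26/3;  a_0 = 4;  x_1 = (x_0 − 4)/7 = 2/3
  x_1 = 2/3;  a_1 = 3;  x_2 = (x_1 − 3)/7 = -1/3
  x_2 = -1/3;  a_2 = 2;  x_3 = (x_2 − 2)/7 = -1/3
  x_3 = -1/3;  a_3 = 2;  x_4 = (x_3 − 2)/7 = -1/3
Digits: (4, 3, 2, 2).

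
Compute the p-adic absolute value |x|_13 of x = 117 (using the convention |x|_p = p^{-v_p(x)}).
|117|_13 = 1/13

Step 1 — compute v_13(x) by factoring powers of 13 out of the numerator and denominator: v_13(117) = 1. Step 2 — apply |x|_p = p^{-v_p(x)} = 13^{-1} = 1/13.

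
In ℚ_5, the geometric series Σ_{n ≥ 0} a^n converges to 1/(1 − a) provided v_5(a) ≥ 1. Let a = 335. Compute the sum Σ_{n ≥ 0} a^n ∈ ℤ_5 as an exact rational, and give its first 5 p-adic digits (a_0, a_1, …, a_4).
Σ a^n = 1/(1 − a) = -1/334;  first 5 digits = (1, 2, 2, 3, 3)

v_5(a) = 1 ≥ 1, so the series converges in ℤ_5 to 1/(1 − a) = 1/(1 − 335) = -1/334. Expand this rational in ℤ_5: compute digits iteratively via d_i = x_i mod 5, x_{i+1} = (x_i − d_i)/5. The first 5 digits are (1, 2, 2, 3, 3).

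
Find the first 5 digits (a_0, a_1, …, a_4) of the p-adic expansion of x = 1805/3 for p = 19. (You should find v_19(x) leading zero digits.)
(a_0, …, a_4) = (0, 0, 8, 6, 6)

v_19(1805/3) = 2, so a_0 = ... = a_1 = 0. Factor out: x = 19^2 · u with u = 5/3 a unit in ℤ_19. Expand u iteratively via a_{v+i} = u_i mod 19, u_{i+1} = (u_i − a_{v+i})/19:
  u_0 = 5/3;  a_2 = 8;  u_1 = (u_0 − 8)/19 = -1/3
  u_1 = -1/3;  a_3 = 6;  u_2 = (u_1 − 6)/19 = -1/3
  u_2 = -1/3;  a_4 = 6;  u_3 = (u_2 − 6)/19 = -1/3
Digits: (0, 0, 8, 6, 6).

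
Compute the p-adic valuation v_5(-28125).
v_5(-28125) = 5

v_5(n) is the largest exponent k such that 5^k divides n. Factor out: -28125 = -5^5 · 9. (Sign doesn't affect v_p.) So v_5(-28125) = 5.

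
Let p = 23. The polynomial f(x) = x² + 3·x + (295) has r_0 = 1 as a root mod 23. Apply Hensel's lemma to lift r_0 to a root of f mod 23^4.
r_3 = 121188 (mod 279841)

Hensel: r_{i+1} = r_i − f(r_i)·(f′(r_i))^{-1} mod 23^{i+2}, f′(x) = 2x + 3. Iterate:
  r_0 = 1 (mod 23)
  r_1 = 47 (mod 529)
  r_2 = 11685 (mod 12167)
  r_3 = 121188 (mod 279841)
Final: r = 121188 satisfies f(r) ≡ 0 mod 23^4.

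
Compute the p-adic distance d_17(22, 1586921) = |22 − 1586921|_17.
d_17(22, 1586921) = 1/83521

Step 1 — x − y = 22 − 1586921 = -1586899. Step 2 — v_17(-1586899) = 4 (factor: -1586899 = −(17^4 · 19); the sign does not affect v_p). Step 3 — |x − y|_17 = 17^{-4} = 1/83521.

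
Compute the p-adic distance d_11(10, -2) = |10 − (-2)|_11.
d_11(10, -2) = 1

Step 1 — x − y = 10 − (-2) = 12. Step 2 — v_11(12) = 0 (factor: 12 = (11^0 · 12); the sign does not affect v_p). Step 3 — |x − y|_11 = 11^{0} = 1.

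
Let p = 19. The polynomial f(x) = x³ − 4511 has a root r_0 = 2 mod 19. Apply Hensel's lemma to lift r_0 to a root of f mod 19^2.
r_1 = 287 (mod 361)

Hensel: r_{i+1} = r_i − f(r_i)/f′(r_i) mod 19^{i+2}, where f′(x) = 3x². Iterate:
  r_0 = 2 (mod 19)
  r_1 = 287 (mod 361)
Final: r = 287 with f(r) ≡ 0 mod 19^2.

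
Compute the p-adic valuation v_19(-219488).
v_19(-219488) = 3

v_19(n) is the largest exponent k such that 19^k divides n. Factor out: -219488 = -19^3 · 32. (Sign doesn't affect v_p.) So v_19(-219488) = 3.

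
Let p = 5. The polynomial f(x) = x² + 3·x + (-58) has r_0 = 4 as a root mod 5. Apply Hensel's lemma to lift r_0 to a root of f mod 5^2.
r_1 = 9 (mod 25)

Hensel: r_{i+1} = r_i − f(r_i)·(f′(r_i))^{-1} mod 5^{i+2}, f′(x) = 2x + 3. Iterate:
  r_0 = 4 (mod 5)
  r_1 = 9 (mod 25)
Final: r = 9 satisfies f(r) ≡ 0 mod 5^2.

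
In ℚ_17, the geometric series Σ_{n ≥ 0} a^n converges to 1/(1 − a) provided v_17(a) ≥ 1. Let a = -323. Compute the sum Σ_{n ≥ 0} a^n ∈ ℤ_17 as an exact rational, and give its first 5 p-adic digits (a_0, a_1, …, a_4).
Σ a^n = 1/(1 − a) = 1/324;  first 5 digits = (1, 15, 2, 13, 4)

v_17(a) = 1 ≥ 1, so the series converges in ℤ_17 to 1/(1 − a) = 1/(1 − (-323)) = 1/324. Expand this rational in ℤ_17: compute digits iteratively via d_i = x_i mod 17, x_{i+1} = (x_i − d_i)/17. The first 5 digits are (1, 15, 2, 13, 4).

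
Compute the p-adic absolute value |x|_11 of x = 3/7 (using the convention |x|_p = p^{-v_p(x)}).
|3/7|_11 = 1

Step 1 — compute v_11(x) by factoring powers of 11 out of the numerator and denominator: v_11(3/7) = 0. Step 2 — apply |x|_p = p^{-v_p(x)} = 11^{0} = 1.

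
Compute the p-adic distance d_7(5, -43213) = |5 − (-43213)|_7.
d_7(5, -43213) = 1/2401

Step 1 — x − y = 5 − (-43213) = 43218. Step 2 — v_7(43218) = 4 (factor: 43218 = (7^4 · 18); the sign does not affect v_p). Step 3 — |x − y|_7 = 7^{-4} = 1/2401.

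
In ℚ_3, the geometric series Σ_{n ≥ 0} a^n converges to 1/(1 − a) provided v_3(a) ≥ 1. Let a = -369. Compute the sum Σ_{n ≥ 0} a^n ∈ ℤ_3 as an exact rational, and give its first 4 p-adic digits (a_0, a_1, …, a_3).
Σ a^n = 1/(1 − a) = 1/370;  first 4 digits = (1, 0, 1, 1)

v_3(a) = 2 ≥ 1, so the series converges in ℤ_3 to 1/(1 − a) = 1/(1 − (-369)) = 1/370. Expand this rational in ℤ_3: compute digits iteratively via d_i = x_i mod 3, x_{i+1} = (x_i − d_i)/3. The first 4 digits are (1, 0, 1, 1).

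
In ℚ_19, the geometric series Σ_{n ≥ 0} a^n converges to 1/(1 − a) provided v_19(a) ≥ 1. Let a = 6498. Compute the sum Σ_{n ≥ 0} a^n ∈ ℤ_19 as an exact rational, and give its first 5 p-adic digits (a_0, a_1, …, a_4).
Σ a^n = 1/(1 − a) = -1/6497;  first 5 digits = (1, 0, 18, 0, 1)

v_19(a) = 2 ≥ 1, so the series converges in ℤ_19 to 1/(1 − a) = 1/(1 − 6498) = -1/6497. Expand this rational in ℤ_19: compute digits iteratively via d_i = x_i mod 19, x_{i+1} = (x_i − d_i)/19. The first 5 digits are (1, 0, 18, 0, 1).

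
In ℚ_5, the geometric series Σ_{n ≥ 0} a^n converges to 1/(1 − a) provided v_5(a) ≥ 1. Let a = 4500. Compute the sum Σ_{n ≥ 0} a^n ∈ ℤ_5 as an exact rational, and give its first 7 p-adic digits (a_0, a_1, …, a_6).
Σ a^n = 1/(1 − a) = -1/4499;  first 7 digits = (1, 0, 0, 1, 2, 1, 1)

v_5(a) = 3 ≥ 1, so the series converges in ℤ_5 to 1/(1 − a) = 1/(1 − 4500) = -1/4499. Expand this rational in ℤ_5: compute digits iteratively via d_i = x_i mod 5, x_{i+1} = (x_i − d_i)/5. The first 7 digits are (1, 0, 0, 1, 2, 1, 1).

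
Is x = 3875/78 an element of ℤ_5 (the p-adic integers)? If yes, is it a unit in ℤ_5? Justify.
x ∈ ℤ_5 but not a unit; v_5(x) = 3 > 0

ℤ_5 = {x ∈ ℚ_5 : v_5(x) ≥ 0} and ℤ_5^× = {x ∈ ℤ_5 : v_5(x) = 0}. Here v_5(3875/78) = v_5(num) − v_5(den) = 3; compare against these criteria.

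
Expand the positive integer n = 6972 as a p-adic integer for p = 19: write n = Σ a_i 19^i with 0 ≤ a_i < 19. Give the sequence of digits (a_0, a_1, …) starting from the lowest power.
(a_0, a_1, …) = (18, 5, 0, 1)

Repeated division by 19 gives the digits low-to-high: 6972 = 18 + 5·19^1 + 1·19^3. Digit sequence: (18, 5, 0, 1).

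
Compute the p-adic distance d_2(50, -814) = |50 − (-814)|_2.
d_2(50, -814) = 1/32

Step 1 — x − y = 50 − (-814) = 864. Step 2 — v_2(864) = 5 (factor: 864 = (2^5 · 27); the sign does not affect v_p). Step 3 — |x − y|_2 = 2^{-5} = 1/32.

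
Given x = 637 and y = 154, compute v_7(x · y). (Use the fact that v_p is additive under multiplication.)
v_7(98098) = 3

v_p(x) = 2 (factor: 637 = 7^2 · 13); v_p(y) = 1 (factor: 154 = 7^1 · 22). Additivity: v_p(xy) = v_p(x) + v_p(y) = 2 + 1 = 3. (Direct check: xy = 98098 = 7^3 · (286).)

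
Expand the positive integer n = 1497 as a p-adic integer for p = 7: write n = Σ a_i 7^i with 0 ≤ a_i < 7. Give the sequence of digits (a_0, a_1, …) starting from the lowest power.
(a_0, a_1, …) = (6, 3, 2, 4)

Repeated division by 7 gives the digits low-to-high: 1497 = 6 + 3·7^1 + 2·7^2 + 4·7^3. Digit sequence: (6, 3, 2, 4).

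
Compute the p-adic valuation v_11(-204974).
v_11(-204974) = 4

v_11(n) is the largest exponent k such that 11^k divides n. Factor out: -204974 = -11^4 · 14. (Sign doesn't affect v_p.) So v_11(-204974) = 4.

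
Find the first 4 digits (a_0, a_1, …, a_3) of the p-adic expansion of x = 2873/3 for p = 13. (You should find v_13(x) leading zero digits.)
(a_0, …, a_3) = (0, 0, 10, 4)

v_13(2873/3) = 2, so a_0 = ... = a_1 = 0. Factor out: x = 13^2 · u with u = 17/3 a unit in ℤ_13. Expand u iteratively via a_{v+i} = u_i mod 13, u_{i+1} = (u_i − a_{v+i})/13:
  u_0 = 17/3;  a_2 = 10;  u_1 = (u_0 − 10)/13 = -1/3
  u_1 = -1/3;  a_3 = 4;  u_2 = (u_1 − 4)/13 = -1/3
Digits: (0, 0, 10, 4).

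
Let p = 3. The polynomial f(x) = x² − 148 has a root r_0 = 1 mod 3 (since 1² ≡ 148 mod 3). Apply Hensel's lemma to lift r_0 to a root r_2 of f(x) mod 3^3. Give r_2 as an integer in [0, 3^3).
r_2 = 16 (mod 27)

Hensel's recurrence: r_{i+1} = r_i − f(r_i)·(f′(r_i))^{-1} mod 3^{i+2}, with f′(x) = 2x. Iterate:
  r_0 = 1 (mod 3)
  r_1 = 7 (mod 9)
  r_2 = 16 (mod 27)
Final: r_2 = 16, and one checks f(r_2) ≡ 0 mod 3^3.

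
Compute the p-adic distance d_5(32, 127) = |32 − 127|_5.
d_5(32, 127) = 1/5

Step 1 — x − y = 32 − 127 = -95. Step 2 — v_5(-95) = 1 (factor: -95 = −(5^1 · 19); the sign does not affect v_p). Step 3 — |x − y|_5 = 5^{-1} = 1/5.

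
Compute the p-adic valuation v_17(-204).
v_17(-204) = 1

v_17(n) is the largest exponent k such that 17^k divides n. Factor out: -204 = -17^1 · 12. (Sign doesn't affect v_p.) So v_17(-204) = 1.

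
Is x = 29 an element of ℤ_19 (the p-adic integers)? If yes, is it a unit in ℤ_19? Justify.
x ∈ ℤ_19^× (unit); v_19(x) = 0

ℤ_19 = {x ∈ ℚ_19 : v_19(x) ≥ 0} and ℤ_19^× = {x ∈ ℤ_19 : v_19(x) = 0}. Here v_19(29) = v_19(num) − v_19(den) = 0; compare against these criteria.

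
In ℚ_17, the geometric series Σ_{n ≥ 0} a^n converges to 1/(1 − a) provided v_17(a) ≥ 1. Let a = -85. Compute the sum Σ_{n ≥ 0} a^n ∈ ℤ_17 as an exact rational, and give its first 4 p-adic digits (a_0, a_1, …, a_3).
Σ a^n = 1/(1 − a) = 1/86;  first 4 digits = (1, 12, 7, 12)

v_17(a) = 1 ≥ 1, so the series converges in ℤ_17 to 1/(1 − a) = 1/(1 − (-85)) = 1/86. Expand this rational in ℤ_17: compute digits iteratively via d_i = x_i mod 17, x_{i+1} = (x_i − d_i)/17. The first 4 digits are (1, 12, 7, 12).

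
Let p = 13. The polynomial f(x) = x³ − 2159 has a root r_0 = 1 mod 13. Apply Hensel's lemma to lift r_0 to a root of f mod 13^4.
r_3 = 6410 (mod 28561)

Hensel: r_{i+1} = r_i − f(r_i)/f′(r_i) mod 13^{i+2}, where f′(x) = 3x². Iterate:
  r_0 = 1 (mod 13)
  r_1 = 157 (mod 169)
  r_2 = 2016 (mod 2197)
  r_3 = 6410 (mod 28561)
Final: r = 6410 with f(r) ≡ 0 mod 13^4.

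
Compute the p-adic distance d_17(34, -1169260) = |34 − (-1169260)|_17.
d_17(34, -1169260) = 1/83521

Step 1 — x − y = 34 − (-1169260) = 1169294. Step 2 — v_17(1169294) = 4 (factor: 1169294 = (17^4 · 14); the sign does not affect v_p). Step 3 — |x − y|_17 = 17^{-4} = 1/83521.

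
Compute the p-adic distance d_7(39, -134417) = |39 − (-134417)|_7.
d_7(39, -134417) = 1/16807

Step 1 — x − y = 39 − (-134417) = 134456. Step 2 — v_7(134456) = 5 (factor: 134456 = (7^5 · 8); the sign does not affect v_p). Step 3 — |x − y|_7 = 7^{-5} = 1/16807.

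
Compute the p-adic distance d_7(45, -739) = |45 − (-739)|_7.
d_7(45, -739) = 1/49

Step 1 — x − y = 45 − (-739) = 784. Step 2 — v_7(784) = 2 (factor: 784 = (7^2 · 16); the sign does not affect v_p). Step 3 — |x − y|_7 = 7^{-2} = 1/49.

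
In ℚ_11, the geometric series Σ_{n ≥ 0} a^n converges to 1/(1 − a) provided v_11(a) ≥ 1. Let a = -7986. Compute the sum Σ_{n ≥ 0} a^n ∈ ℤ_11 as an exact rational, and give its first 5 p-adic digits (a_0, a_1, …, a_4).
Σ a^n = 1/(1 − a) = 1/7987;  first 5 digits = (1, 0, 0, 5, 10)

v_11(a) = 3 ≥ 1, so the series converges in ℤ_11 to 1/(1 − a) = 1/(1 − (-7986)) = 1/7987. Expand this rational in ℤ_11: compute digits iteratively via d_i = x_i mod 11, x_{i+1} = (x_i − d_i)/11. The first 5 digits are (1, 0, 0, 5, 10).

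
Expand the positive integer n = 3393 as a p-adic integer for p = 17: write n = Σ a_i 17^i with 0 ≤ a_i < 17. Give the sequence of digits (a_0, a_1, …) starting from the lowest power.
(a_0, a_1, …) = (10, 12, 11)

Repeated division by 17 gives the digits low-to-high: 3393 = 10 + 12·17^1 + 11·17^2. Digit sequence: (10, 12, 11).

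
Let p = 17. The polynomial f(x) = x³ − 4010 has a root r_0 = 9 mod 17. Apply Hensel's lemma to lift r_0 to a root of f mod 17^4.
r_3 = 5347 (mod 83521)

Hensel: r_{i+1} = r_i − f(r_i)/f′(r_i) mod 17^{i+2}, where f′(x) = 3x². Iterate:
  r_0 = 9 (mod 17)
  r_1 = 145 (mod 289)
  r_2 = 434 (mod 4913)
  r_3 = 5347 (mod 83521)
Final: r = 5347 with f(r) ≡ 0 mod 17^4.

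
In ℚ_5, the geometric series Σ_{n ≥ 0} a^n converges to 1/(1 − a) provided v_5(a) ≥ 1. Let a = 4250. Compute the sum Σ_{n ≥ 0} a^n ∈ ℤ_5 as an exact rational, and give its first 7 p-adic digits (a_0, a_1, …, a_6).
Σ a^n = 1/(1 − a) = -1/4249;  first 7 digits = (1, 0, 0, 4, 1, 1, 1)

v_5(a) = 3 ≥ 1, so the series converges in ℤ_5 to 1/(1 − a) = 1/(1 − 4250) = -1/4249. Expand this rational in ℤ_5: compute digits iteratively via d_i = x_i mod 5, x_{i+1} = (x_i − d_i)/5. The first 7 digits are (1, 0, 0, 4, 1, 1, 1).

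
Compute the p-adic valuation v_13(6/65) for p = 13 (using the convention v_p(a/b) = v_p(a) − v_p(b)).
v_13(6/65) = -1

Factor powers of 13 from the numerator and denominator of the reduced fraction: 6 = 13^0 · 6 and 65 = 13^1 · 5. Apply v_p(a/b) = v_p(a) − v_p(b): v_13(6/65) = 0 − 1 = -1.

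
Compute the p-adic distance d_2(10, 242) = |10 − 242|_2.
d_2(10, 242) = 1/8

Step 1 — x − y = 10 − 242 = -232. Step 2 — v_2(-232) = 3 (factor: -232 = −(2^3 · 29); the sign does not affect v_p). Step 3 — |x − y|_2 = 2^{-3} = 1/8.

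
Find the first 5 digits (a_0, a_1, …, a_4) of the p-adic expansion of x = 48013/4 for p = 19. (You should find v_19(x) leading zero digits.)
(a_0, …, a_4) = (0, 0, 0, 16, 4)

v_19(48013/4) = 3, so a_0 = ... = a_2 = 0. Factor out: x = 19^3 · u with u = 7/4 a unit in ℤ_19. Expand u iteratively via a_{v+i} = u_i mod 19, u_{i+1} = (u_i − a_{v+i})/19:
  u_0 = 7/4;  a_3 = 16;  u_1 = (u_0 − 16)/19 = -3/4
  u_1 = -3/4;  a_4 = 4;  u_2 = (u_1 − 4)/19 = -1/4
Digits: (0, 0, 0, 16, 4).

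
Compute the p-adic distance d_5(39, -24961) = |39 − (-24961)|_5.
d_5(39, -24961) = 1/3125

Step 1 — x − y = 39 − (-24961) = 25000. Step 2 — v_5(25000) = 5 (factor: 25000 = (5^5 · 8); the sign does not affect v_p). Step 3 — |x − y|_5 = 5^{-5} = 1/3125.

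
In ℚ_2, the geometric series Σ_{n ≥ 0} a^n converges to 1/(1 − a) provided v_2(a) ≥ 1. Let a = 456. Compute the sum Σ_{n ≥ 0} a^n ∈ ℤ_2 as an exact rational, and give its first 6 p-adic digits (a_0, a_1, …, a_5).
Σ a^n = 1/(1 − a) = -1/455;  first 6 digits = (1, 0, 0, 1, 0, 0)

v_2(a) = 3 ≥ 1, so the series converges in ℤ_2 to 1/(1 − a) = 1/(1 − 456) = -1/455. Expand this rational in ℤ_2: compute digits iteratively via d_i = x_i mod 2, x_{i+1} = (x_i − d_i)/2. The first 6 digits are (1, 0, 0, 1, 0, 0).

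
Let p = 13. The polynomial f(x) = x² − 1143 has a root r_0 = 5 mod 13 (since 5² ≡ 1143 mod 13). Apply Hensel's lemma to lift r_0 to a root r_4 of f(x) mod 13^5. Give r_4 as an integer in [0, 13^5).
r_4 = 163844 (mod 371293)

Hensel's recurrence: r_{i+1} = r_i − f(r_i)·(f′(r_i))^{-1} mod 13^{i+2}, with f′(x) = 2x. Iterate:
  r_0 = 5 (mod 13)
  r_1 = 83 (mod 169)
  r_2 = 1266 (mod 2197)
  r_3 = 21039 (mod 28561)
  r_4 = 163844 (mod 371293)
Final: r_4 = 163844, and one checks f(r_4) ≡ 0 mod 13^5.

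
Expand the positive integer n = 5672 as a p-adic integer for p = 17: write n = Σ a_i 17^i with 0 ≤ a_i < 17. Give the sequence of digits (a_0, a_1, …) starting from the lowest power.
(a_0, a_1, …) = (11, 10, 2, 1)

Repeated division by 17 gives the digits low-to-high: 5672 = 11 + 10·17^1 + 2·17^2 + 1·17^3. Digit sequence: (11, 10, 2, 1).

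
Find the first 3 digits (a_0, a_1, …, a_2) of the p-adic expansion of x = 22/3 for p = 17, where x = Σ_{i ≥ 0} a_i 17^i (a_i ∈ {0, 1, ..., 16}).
(a_0, …, a_2) = (13, 11, 5)

v_17(22/3) = 0 (numerator and denominator both coprime to 17), so x ∈ ℤ_17^×. Compute digits iteratively via a_i = x_i mod 17, x_{i+1} = (x_i − a_i)/17, with x_0 = x:
  x_0 = 22/3;  a_0 = 13;  x_1 = (x_0 − 13)/17 = -1/3
  x_1 = -1/3;  a_1 = 11;  x_2 = (x_1 − 11)/17 = -2/3
  x_2 = -2/3;  a_2 = 5;  x_3 = (x_2 − 5)/17 = -1/3
Digits: (13, 11, 5).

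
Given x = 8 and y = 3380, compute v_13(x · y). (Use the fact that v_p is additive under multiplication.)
v_13(27040) = 2

v_p(x) = 0 (factor: 8 = 13^0 · 8); v_p(y) = 2 (factor: 3380 = 13^2 · 20). Additivity: v_p(xy) = v_p(x) + v_p(y) = 0 + 2 = 2. (Direct check: xy = 27040 = 13^2 · (160).)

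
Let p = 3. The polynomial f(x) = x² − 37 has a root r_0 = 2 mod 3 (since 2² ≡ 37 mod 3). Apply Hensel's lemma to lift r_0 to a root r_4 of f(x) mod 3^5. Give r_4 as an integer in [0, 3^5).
r_4 = 143 (mod 243)

Hensel's recurrence: r_{i+1} = r_i − f(r_i)·(f′(r_i))^{-1} mod 3^{i+2}, with f′(x) = 2x. Iterate:
  r_0 = 2 (mod 3)
  r_1 = 8 (mod 9)
  r_2 = 8 (mod 27)
  r_3 = 62 (mod 81)
  r_4 = 143 (mod 243)
Final: r_4 = 143, and one checks f(r_4) ≡ 0 mod 3^5.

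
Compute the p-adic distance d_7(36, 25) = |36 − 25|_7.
d_7(36, 25) = 1

Step 1 — x − y = 36 − 25 = 11. Step 2 — v_7(11) = 0 (factor: 11 = (7^0 · 11); the sign does not affect v_p). Step 3 — |x − y|_7 = 7^{0} = 1.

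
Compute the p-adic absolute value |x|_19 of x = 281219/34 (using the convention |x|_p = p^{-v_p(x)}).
|281219/34|_19 = 1/6859

Step 1 — compute v_19(x) by factoring powers of 19 out of the numerator and denominator: v_19(281219/34) = 3. Step 2 — apply |x|_p = p^{-v_p(x)} = 19^{-3} = 1/6859.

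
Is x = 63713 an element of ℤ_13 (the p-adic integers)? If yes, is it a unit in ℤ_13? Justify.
x ∈ ℤ_13 but not a unit; v_13(x) = 3 > 0

ℤ_13 = {x ∈ ℚ_13 : v_13(x) ≥ 0} and ℤ_13^× = {x ∈ ℤ_13 : v_13(x) = 0}. Here v_13(63713) = v_13(num) − v_13(den) = 3; compare against these criteria.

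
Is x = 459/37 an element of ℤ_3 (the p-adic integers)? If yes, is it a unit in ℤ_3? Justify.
x ∈ ℤ_3 but not a unit; v_3(x) = 3 > 0

ℤ_3 = {x ∈ ℚ_3 : v_3(x) ≥ 0} and ℤ_3^× = {x ∈ ℤ_3 : v_3(x) = 0}. Here v_3(459/37) = v_3(num) − v_3(den) = 3; compare against these criteria.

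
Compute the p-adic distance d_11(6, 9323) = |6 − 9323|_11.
d_11(6, 9323) = 1/1331

Step 1 — x − y = 6 − 9323 = -9317. Step 2 — v_11(-9317) = 3 (factor: -9317 = −(11^3 · 7); the sign does not affect v_p). Step 3 — |x − y|_11 = 11^{-3} = 1/1331.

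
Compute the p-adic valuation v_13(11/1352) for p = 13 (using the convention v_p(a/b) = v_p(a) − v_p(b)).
v_13(11/1352) = -2

Factor powers of 13 from the numerator and denominator of the reduced fraction: 11 = 13^0 · 11 and 1352 = 13^2 · 8. Apply v_p(a/b) = v_p(a) − v_p(b): v_13(11/1352) = 0 − 2 = -2.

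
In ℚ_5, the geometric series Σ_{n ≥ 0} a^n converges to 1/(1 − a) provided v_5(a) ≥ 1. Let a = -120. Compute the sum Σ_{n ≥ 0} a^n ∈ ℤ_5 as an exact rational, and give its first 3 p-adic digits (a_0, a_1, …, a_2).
Σ a^n = 1/(1 − a) = 1/121;  first 3 digits = (1, 1, 1)

v_5(a) = 1 ≥ 1, so the series converges in ℤ_5 to 1/(1 − a) = 1/(1 − (-120)) = 1/121. Expand this rational in ℤ_5: compute digits iteratively via d_i = x_i mod 5, x_{i+1} = (x_i − d_i)/5. The first 3 digits are (1, 1, 1).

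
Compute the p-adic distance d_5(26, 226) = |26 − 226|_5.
d_5(26, 226) = 1/25

Step 1 — x − y = 26 − 226 = -200. Step 2 — v_5(-200) = 2 (factor: -200 = −(5^2 · 8); the sign does not affect v_p). Step 3 — |x − y|_5 = 5^{-2} = 1/25.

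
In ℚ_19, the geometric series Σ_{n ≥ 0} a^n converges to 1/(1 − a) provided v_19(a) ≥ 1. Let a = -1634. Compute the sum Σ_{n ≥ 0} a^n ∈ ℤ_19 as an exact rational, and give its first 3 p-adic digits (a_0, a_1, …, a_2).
Σ a^n = 1/(1 − a) = 1/1635;  first 3 digits = (1, 9, 0)

v_19(a) = 1 ≥ 1, so the series converges in ℤ_19 to 1/(1 − a) = 1/(1 − (-1634)) = 1/1635. Expand this rational in ℤ_19: compute digits iteratively via d_i = x_i mod 19, x_{i+1} = (x_i − d_i)/19. The first 3 digits are (1, 9, 0).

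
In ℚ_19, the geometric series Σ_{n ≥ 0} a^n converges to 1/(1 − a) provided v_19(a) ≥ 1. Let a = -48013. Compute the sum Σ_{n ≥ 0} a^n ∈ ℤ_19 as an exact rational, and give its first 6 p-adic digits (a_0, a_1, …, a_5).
Σ a^n = 1/(1 − a) = 1/48014;  first 6 digits = (1, 0, 0, 12, 18, 18)

v_19(a) = 3 ≥ 1, so the series converges in ℤ_19 to 1/(1 − a) = 1/(1 − (-48013)) = 1/48014. Expand this rational in ℤ_19: compute digits iteratively via d_i = x_i mod 19, x_{i+1} = (x_i − d_i)/19. The first 6 digits are (1, 0, 0, 12, 18, 18).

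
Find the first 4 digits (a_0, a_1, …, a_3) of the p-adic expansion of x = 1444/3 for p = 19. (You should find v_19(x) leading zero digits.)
(a_0, …, a_3) = (0, 0, 14, 12)

v_19(1444/3) = 2, so a_0 = ... = a_1 = 0. Factor out: x = 19^2 · u with u = 4/3 a unit in ℤ_19. Expand u iteratively via a_{v+i} = u_i mod 19, u_{i+1} = (u_i − a_{v+i})/19:
  u_0 = 4/3;  a_2 = 14;  u_1 = (u_0 − 14)/19 = -2/3
  u_1 = -2/3;  a_3 = 12;  u_2 = (u_1 − 12)/19 = -2/3
Digits: (0, 0, 14, 12).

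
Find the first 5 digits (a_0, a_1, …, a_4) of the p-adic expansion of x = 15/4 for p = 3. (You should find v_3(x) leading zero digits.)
(a_0, …, a_4) = (0, 2, 2, 0, 2)

v_3(15/4) = 1, so a_0 = ... = a_0 = 0. Factor out: x = 3^1 · u with u = 5/4 a unit in ℤ_3. Expand u iteratively via a_{v+i} = u_i mod 3, u_{i+1} = (u_i − a_{v+i})/3:
  u_0 = 5/4;  a_1 = 2;  u_1 = (u_0 − 2)/3 = -1/4
  u_1 = -1/4;  a_2 = 2;  u_2 = (u_1 − 2)/3 = -3/4
  u_2 = -3/4;  a_3 = 0;  u_3 = (u_2 − 0)/3 = -1/4
  u_3 = -1/4;  a_4 = 2;  u_4 = (u_3 − 2)/3 = -3/4
Digits: (0, 2, 2, 0, 2).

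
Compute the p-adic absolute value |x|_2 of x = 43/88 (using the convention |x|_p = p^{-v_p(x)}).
|43/88|_2 = 8

Step 1 — compute v_2(x) by factoring powers of 2 out of the numerator and denominator: v_2(43/88) = -3. Step 2 — apply |x|_p = p^{-v_p(x)} = 2^{3} = 8.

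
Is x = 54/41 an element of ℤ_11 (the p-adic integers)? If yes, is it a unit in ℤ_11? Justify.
x ∈ ℤ_11^× (unit); v_11(x) = 0

ℤ_11 = {x ∈ ℚ_11 : v_11(x) ≥ 0} and ℤ_11^× = {x ∈ ℤ_11 : v_11(x) = 0}. Here v_11(54/41) = v_11(num) − v_11(den) = 0; compare against these criteria.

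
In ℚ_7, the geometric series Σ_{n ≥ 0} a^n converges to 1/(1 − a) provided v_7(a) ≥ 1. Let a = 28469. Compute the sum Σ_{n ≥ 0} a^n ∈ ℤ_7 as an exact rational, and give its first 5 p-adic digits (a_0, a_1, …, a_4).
Σ a^n = 1/(1 − a) = -1/28468;  first 5 digits = (1, 0, 0, 6, 4)

v_7(a) = 3 ≥ 1, so the series converges in ℤ_7 to 1/(1 − a) = 1/(1 − 28469) = -1/28468. Expand this rational in ℤ_7: compute digits iteratively via d_i = x_i mod 7, x_{i+1} = (x_i − d_i)/7. The first 5 digits are (1, 0, 0, 6, 4).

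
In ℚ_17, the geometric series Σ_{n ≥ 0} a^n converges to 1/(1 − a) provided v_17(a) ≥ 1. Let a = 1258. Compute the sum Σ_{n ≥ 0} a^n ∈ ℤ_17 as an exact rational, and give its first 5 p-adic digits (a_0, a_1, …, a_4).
Σ a^n = 1/(1 − a) = -1/1257;  first 5 digits = (1, 6, 6, 11, 8)

v_17(a) = 1 ≥ 1, so the series converges in ℤ_17 to 1/(1 − a) = 1/(1 − 1258) = -1/1257. Expand this rational in ℤ_17: compute digits iteratively via d_i = x_i mod 17, x_{i+1} = (x_i − d_i)/17. The first 5 digits are (1, 6, 6, 11, 8).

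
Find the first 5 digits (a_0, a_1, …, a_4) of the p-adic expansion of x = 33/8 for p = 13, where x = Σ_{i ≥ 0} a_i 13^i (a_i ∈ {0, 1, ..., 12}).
(a_0, …, a_4) = (9, 11, 4, 11, 4)

v_13(33/8) = 0 (numerator and denominator both coprime to 13), so x ∈ ℤ_13^×. Compute digits iteratively via a_i = x_i mod 13, x_{i+1} = (x_i − a_i)/13, with x_0 = x:
  x_0 = 33/8;  a_0 = 9;  x_1 = (x_0 − 9)/13 = -3/8
  x_1 = -3/8;  a_1 = 11;  x_2 = (x_1 − 11)/13 = -7/8
  x_2 = -7/8;  a_2 = 4;  x_3 = (x_2 − 4)/13 = -3/8
  x_3 = -3/8;  a_3 = 11;  x_4 = (x_3 − 11)/13 = -7/8
  x_4 = -7/8;  a_4 = 4;  x_5 = (x_4 − 4)/13 = -3/8
Digits: (9, 11, 4, 11, 4).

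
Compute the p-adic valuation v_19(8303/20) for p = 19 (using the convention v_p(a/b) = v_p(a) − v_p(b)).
v_19(8303/20) = 2

Factor powers of 19 from the numerator and denominator of the reduced fraction: 8303 = 19^2 · 23 and 20 = 19^0 · 20. Apply v_p(a/b) = v_p(a) − v_p(b): v_19(8303/20) = 2 − 0 = 2.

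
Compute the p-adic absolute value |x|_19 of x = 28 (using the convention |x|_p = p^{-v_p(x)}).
|28|_19 = 1

Step 1 — compute v_19(x) by factoring powers of 19 out of the numerator and denominator: v_19(28) = 0. Step 2 — apply |x|_p = p^{-v_p(x)} = 19^{0} = 1.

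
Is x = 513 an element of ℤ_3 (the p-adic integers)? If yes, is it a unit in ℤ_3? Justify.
x ∈ ℤ_3 but not a unit; v_3(x) = 3 > 0

ℤ_3 = {x ∈ ℚ_3 : v_3(x) ≥ 0} and ℤ_3^× = {x ∈ ℤ_3 : v_3(x) = 0}. Here v_3(513) = v_3(num) − v_3(den) = 3; compare against these criteria.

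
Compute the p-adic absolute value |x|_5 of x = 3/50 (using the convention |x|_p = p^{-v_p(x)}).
|3/50|_5 = 25

Step 1 — compute v_5(x) by factoring powers of 5 out of the numerator and denominator: v_5(3/50) = -2. Step 2 — apply |x|_p = p^{-v_p(x)} = 5^{2} = 25.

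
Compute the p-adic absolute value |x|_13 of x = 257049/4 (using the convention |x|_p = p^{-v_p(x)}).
|257049/4|_13 = 1/28561

Step 1 — compute v_13(x) by factoring powers of 13 out of the numerator and denominator: v_13(257049/4) = 4. Step 2 — apply |x|_p = p^{-v_p(x)} = 13^{-4} = 1/28561.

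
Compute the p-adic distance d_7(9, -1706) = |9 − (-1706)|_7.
d_7(9, -1706) = 1/343

Step 1 — x − y = 9 − (-1706) = 1715. Step 2 — v_7(1715) = 3 (factor: 1715 = (7^3 · 5); the sign does not affect v_p). Step 3 — |x − y|_7 = 7^{-3} = 1/343.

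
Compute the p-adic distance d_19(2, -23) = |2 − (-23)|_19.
d_19(2, -23) = 1

Step 1 — x − y = 2 − (-23) = 25. Step 2 — v_19(25) = 0 (factor: 25 = (19^0 · 25); the sign does not affect v_p). Step 3 — |x − y|_19 = 19^{0} = 1.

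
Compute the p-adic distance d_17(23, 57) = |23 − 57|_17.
d_17(23, 57) = 1/17

Step 1 — x − y = 23 − 57 = -34. Step 2 — v_17(-34) = 1 (factor: -34 = −(17^1 · 2); the sign does not affect v_p). Step 3 — |x − y|_17 = 17^{-1} = 1/17.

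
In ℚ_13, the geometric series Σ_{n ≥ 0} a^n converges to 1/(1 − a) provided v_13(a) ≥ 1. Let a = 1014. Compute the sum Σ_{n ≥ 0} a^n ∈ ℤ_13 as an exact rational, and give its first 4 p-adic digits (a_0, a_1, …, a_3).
Σ a^n = 1/(1 − a) = -1/1013;  first 4 digits = (1, 0, 6, 0)

v_13(a) = 2 ≥ 1, so the series converges in ℤ_13 to 1/(1 − a) = 1/(1 − 1014) = -1/1013. Expand this rational in ℤ_13: compute digits iteratively via d_i = x_i mod 13, x_{i+1} = (x_i − d_i)/13. The first 4 digits are (1, 0, 6, 0).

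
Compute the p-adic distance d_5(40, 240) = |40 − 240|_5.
d_5(40, 240) = 1/25

Step 1 — x − y = 40 − 240 = -200. Step 2 — v_5(-200) = 2 (factor: -200 = −(5^2 · 8); the sign does not affect v_p). Step 3 — |x − y|_5 = 5^{-2} = 1/25.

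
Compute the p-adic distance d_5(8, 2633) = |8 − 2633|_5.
d_5(8, 2633) = 1/125

Step 1 — x − y = 8 − 2633 = -2625. Step 2 — v_5(-2625) = 3 (factor: -2625 = −(5^3 · 21); the sign does not affect v_p). Step 3 — |x − y|_5 = 5^{-3} = 1/125.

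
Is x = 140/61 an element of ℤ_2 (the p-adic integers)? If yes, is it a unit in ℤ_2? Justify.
x ∈ ℤ_2 but not a unit; v_2(x) = 2 > 0

ℤ_2 = {x ∈ ℚ_2 : v_2(x) ≥ 0} and ℤ_2^× = {x ∈ ℤ_2 : v_2(x) = 0}. Here v_2(140/61) = v_2(num) − v_2(den) = 2; compare against these criteria.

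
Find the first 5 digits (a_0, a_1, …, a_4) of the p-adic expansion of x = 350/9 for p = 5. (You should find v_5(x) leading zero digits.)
(a_0, …, a_4) = (0, 0, 1, 4, 2)

v_5(350/9) = 2, so a_0 = ... = a_1 = 0. Factor out: x = 5^2 · u with u = 14/9 a unit in ℤ_5. Expand u iteratively via a_{v+i} = u_i mod 5, u_{i+1} = (u_i − a_{v+i})/5:
  u_0 = 14/9;  a_2 = 1;  u_1 = (u_0 − 1)/5 = 1/9
  u_1 = 1/9;  a_3 = 4;  u_2 = (u_1 − 4)/5 = -7/9
  u_2 = -7/9;  a_4 = 2;  u_3 = (u_2 − 2)/5 = -5/9
Digits: (0, 0, 1, 4, 2).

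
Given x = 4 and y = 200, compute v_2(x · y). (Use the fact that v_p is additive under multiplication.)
v_2(800) = 5

v_p(x) = 2 (factor: 4 = 2^2 · 1); v_p(y) = 3 (factor: 200 = 2^3 · 25). Additivity: v_p(xy) = v_p(x) + v_p(y) = 2 + 3 = 5. (Direct check: xy = 800 = 2^5 · (25).)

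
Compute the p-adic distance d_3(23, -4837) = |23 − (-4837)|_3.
d_3(23, -4837) = 1/243

Step 1 — x − y = 23 − (-4837) = 4860. Step 2 — v_3(4860) = 5 (factor: 4860 = (3^5 · 20); the sign does not affect v_p). Step 3 — |x − y|_3 = 3^{-5} = 1/243.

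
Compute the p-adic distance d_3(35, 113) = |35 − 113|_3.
d_3(35, 113) = 1/3

Step 1 — x − y = 35 − 113 = -78. Step 2 — v_3(-78) = 1 (factor: -78 = −(3^1 · 26); the sign does not affect v_p). Step 3 — |x − y|_3 = 3^{-1} = 1/3.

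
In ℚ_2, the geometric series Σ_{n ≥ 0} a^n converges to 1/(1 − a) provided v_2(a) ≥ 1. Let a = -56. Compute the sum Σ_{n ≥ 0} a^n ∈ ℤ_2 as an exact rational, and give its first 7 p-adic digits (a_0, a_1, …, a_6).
Σ a^n = 1/(1 − a) = 1/57;  first 7 digits = (1, 0, 0, 1, 0, 0, 0)

v_2(a) = 3 ≥ 1, so the series converges in ℤ_2 to 1/(1 − a) = 1/(1 − (-56)) = 1/57. Expand this rational in ℤ_2: compute digits iteratively via d_i = x_i mod 2, x_{i+1} = (x_i − d_i)/2. The first 7 digits are (1, 0, 0, 1, 0, 0, 0).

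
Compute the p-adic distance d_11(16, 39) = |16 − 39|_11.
d_11(16, 39) = 1

Step 1 — x − y = 16 − 39 = -23. Step 2 — v_11(-23) = 0 (factor: -23 = −(11^0 · 23); the sign does not affect v_p). Step 3 — |x − y|_11 = 11^{0} = 1.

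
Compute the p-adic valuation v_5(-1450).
v_5(-1450) = 2

v_5(n) is the largest exponent k such that 5^k divides n. Factor out: -1450 = -5^2 · 58. (Sign doesn't affect v_p.) So v_5(-1450) = 2.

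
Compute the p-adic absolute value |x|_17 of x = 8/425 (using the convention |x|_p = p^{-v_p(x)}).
|8/425|_17 = 17

Step 1 — compute v_17(x) by factoring powers of 17 out of the numerator and denominator: v_17(8/425) = -1. Step 2 — apply |x|_p = p^{-v_p(x)} = 17^{1} = 17.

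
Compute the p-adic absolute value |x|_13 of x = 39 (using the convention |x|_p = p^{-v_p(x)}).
|39|_13 = 1/13

Step 1 — compute v_13(x) by factoring powers of 13 out of the numerator and denominator: v_13(39) = 1. Step 2 — apply |x|_p = p^{-v_p(x)} = 13^{-1} = 1/13.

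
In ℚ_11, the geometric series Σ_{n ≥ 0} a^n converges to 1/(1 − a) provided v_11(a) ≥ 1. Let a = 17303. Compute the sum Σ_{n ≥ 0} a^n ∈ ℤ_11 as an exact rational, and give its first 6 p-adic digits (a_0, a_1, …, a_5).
Σ a^n = 1/(1 − a) = -1/17302;  first 6 digits = (1, 0, 0, 2, 1, 0)

v_11(a) = 3 ≥ 1, so the series converges in ℤ_11 to 1/(1 − a) = 1/(1 − 17303) = -1/17302. Expand this rational in ℤ_11: compute digits iteratively via d_i = x_i mod 11, x_{i+1} = (x_i − d_i)/11. The first 6 digits are (1, 0, 0, 2, 1, 0).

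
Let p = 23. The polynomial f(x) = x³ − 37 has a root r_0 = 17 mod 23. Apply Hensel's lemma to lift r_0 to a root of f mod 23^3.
r_2 = 4341 (mod 12167)

Hensel: r_{i+1} = r_i − f(r_i)/f′(r_i) mod 23^{i+2}, where f′(x) = 3x². Iterate:
  r_0 = 17 (mod 23)
  r_1 = 109 (mod 529)
  r_2 = 4341 (mod 12167)
Final: r = 4341 with f(r) ≡ 0 mod 23^3.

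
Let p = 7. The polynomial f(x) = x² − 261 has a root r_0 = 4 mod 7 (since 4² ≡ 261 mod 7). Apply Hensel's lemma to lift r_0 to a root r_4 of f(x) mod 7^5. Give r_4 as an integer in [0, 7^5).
r_4 = 935 (mod 16807)

Hensel's recurrence: r_{i+1} = r_i − f(r_i)·(f′(r_i))^{-1} mod 7^{i+2}, with f′(x) = 2x. Iterate:
  r_0 = 4 (mod 7)
  r_1 = 4 (mod 49)
  r_2 = 249 (mod 343)
  r_3 = 935 (mod 2401)
  r_4 = 935 (mod 16807)
Final: r_4 = 935, and one checks f(r_4) ≡ 0 mod 7^5.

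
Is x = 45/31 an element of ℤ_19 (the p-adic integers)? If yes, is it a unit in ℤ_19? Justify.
x ∈ ℤ_19^× (unit); v_19(x) = 0

ℤ_19 = {x ∈ ℚ_19 : v_19(x) ≥ 0} and ℤ_19^× = {x ∈ ℤ_19 : v_19(x) = 0}. Here v_19(45/31) = v_19(num) − v_19(den) = 0; compare against these criteria.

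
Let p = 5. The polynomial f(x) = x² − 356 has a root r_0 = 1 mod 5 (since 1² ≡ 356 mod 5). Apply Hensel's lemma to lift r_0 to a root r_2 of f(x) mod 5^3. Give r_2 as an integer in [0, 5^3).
r_2 = 66 (mod 125)

Hensel's recurrence: r_{i+1} = r_i − f(r_i)·(f′(r_i))^{-1} mod 5^{i+2}, with f′(x) = 2x. Iterate:
  r_0 = 1 (mod 5)
  r_1 = 16 (mod 25)
  r_2 = 66 (mod 125)
Final: r_2 = 66, and one checks f(r_2) ≡ 0 mod 5^3.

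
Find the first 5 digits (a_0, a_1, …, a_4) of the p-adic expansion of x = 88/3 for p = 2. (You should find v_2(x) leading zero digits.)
(a_0, …, a_4) = (0, 0, 0, 1, 0)

v_2(88/3) = 3, so a_0 = ... = a_2 = 0. Factor out: x = 2^3 · u with u = 11/3 a unit in ℤ_2. Expand u iteratively via a_{v+i} = u_i mod 2, u_{i+1} = (u_i − a_{v+i})/2:
  u_0 = 11/3;  a_3 = 1;  u_1 = (u_0 − 1)/2 = 4/3
  u_1 = 4/3;  a_4 = 0;  u_2 = (u_1 − 0)/2 = 2/3
Digits: (0, 0, 0, 1, 0).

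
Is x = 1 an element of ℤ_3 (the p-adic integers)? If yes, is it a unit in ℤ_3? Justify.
x ∈ ℤ_3^× (unit); v_3(x) = 0

ℤ_3 = {x ∈ ℚ_3 : v_3(x) ≥ 0} and ℤ_3^× = {x ∈ ℤ_3 : v_3(x) = 0}. Here v_3(1) = v_3(num) − v_3(den) = 0; compare against these criteria.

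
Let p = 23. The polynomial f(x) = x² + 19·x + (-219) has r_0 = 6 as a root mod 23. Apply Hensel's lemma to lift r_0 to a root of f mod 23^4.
r_3 = 10793 (mod 279841)

Hensel: r_{i+1} = r_i − f(r_i)·(f′(r_i))^{-1} mod 23^{i+2}, f′(x) = 2x + 19. Iterate:
  r_0 = 6 (mod 23)
  r_1 = 213 (mod 529)
  r_2 = 10793 (mod 12167)
  r_3 = 10793 (mod 279841)
Final: r = 10793 satisfies f(r) ≡ 0 mod 23^4.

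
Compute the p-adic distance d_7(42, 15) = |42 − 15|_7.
d_7(42, 15) = 1

Step 1 — x − y = 42 − 15 = 27. Step 2 — v_7(27) = 0 (factor: 27 = (7^0 · 27); the sign does not affect v_p). Step 3 — |x − y|_7 = 7^{0} = 1.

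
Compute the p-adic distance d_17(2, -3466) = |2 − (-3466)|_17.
d_17(2, -3466) = 1/289

Step 1 — x − y = 2 − (-3466) = 3468. Step 2 — v_17(3468) = 2 (factor: 3468 = (17^2 · 12); the sign does not affect v_p). Step 3 — |x − y|_17 = 17^{-2} = 1/289.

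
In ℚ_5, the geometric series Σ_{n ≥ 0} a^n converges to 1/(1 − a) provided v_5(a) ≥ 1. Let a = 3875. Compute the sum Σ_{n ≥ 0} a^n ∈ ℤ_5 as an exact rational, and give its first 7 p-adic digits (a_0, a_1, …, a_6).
Σ a^n = 1/(1 − a) = -1/3874;  first 7 digits = (1, 0, 0, 1, 1, 1, 1)

v_5(a) = 3 ≥ 1, so the series converges in ℤ_5 to 1/(1 − a) = 1/(1 − 3875) = -1/3874. Expand this rational in ℤ_5: compute digits iteratively via d_i = x_i mod 5, x_{i+1} = (x_i − d_i)/5. The first 7 digits are (1, 0, 0, 1, 1, 1, 1).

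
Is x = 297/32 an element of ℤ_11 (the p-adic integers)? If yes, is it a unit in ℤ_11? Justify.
x ∈ ℤ_11 but not a unit; v_11(x) = 1 > 0

ℤ_11 = {x ∈ ℚ_11 : v_11(x) ≥ 0} and ℤ_11^× = {x ∈ ℤ_11 : v_11(x) = 0}. Here v_11(297/32) = v_11(num) − v_11(den) = 1; compare against these criteria.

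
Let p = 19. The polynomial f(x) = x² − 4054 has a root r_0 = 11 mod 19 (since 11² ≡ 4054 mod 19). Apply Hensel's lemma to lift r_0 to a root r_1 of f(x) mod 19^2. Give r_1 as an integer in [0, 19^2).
r_1 = 239 (mod 361)

Hensel's recurrence: r_{i+1} = r_i − f(r_i)·(f′(r_i))^{-1} mod 19^{i+2}, with f′(x) = 2x. Iterate:
  r_0 = 11 (mod 19)
  r_1 = 239 (mod 361)
Final: r_1 = 239, and one checks f(r_1) ≡ 0 mod 19^2.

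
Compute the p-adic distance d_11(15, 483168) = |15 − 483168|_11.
d_11(15, 483168) = 1/161051

Step 1 — x − y = 15 − 483168 = -483153. Step 2 — v_11(-483153) = 5 (factor: -483153 = −(11^5 · 3); the sign does not affect v_p). Step 3 — |x − y|_11 = 11^{-5} = 1/161051.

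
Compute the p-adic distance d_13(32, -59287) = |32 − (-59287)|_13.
d_13(32, -59287) = 1/2197

Step 1 — x − y = 32 − (-59287) = 59319. Step 2 — v_13(59319) = 3 (factor: 59319 = (13^3 · 27); the sign does not affect v_p). Step 3 — |x − y|_13 = 13^{-3} = 1/2197.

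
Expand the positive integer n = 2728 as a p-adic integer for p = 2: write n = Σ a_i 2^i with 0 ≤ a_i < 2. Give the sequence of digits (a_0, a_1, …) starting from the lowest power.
(a_0, a_1, …) = (0, 0, 0, 1, 0, 1, 0, 1, 0, 1, 0, 1)

Repeated division by 2 gives the digits low-to-high: 2728 = 1·2^3 + 1·2^5 + 1·2^7 + 1·2^9 + 1·2^11. Digit sequence: (0, 0, 0, 1, 0, 1, 0, 1, 0, 1, 0, 1).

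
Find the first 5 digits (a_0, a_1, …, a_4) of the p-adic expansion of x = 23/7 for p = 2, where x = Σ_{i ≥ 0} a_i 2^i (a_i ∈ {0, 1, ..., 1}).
(a_0, …, a_4) = (1, 0, 0, 0, 1)

v_2(23/7) = 0 (numerator and denominator both coprime to 2), so x ∈ ℤ_2^×. Compute digits iteratively via a_i = x_i mod 2, x_{i+1} = (x_i − a_i)/2, with x_0 = x:
  x_0 = 23/7;  a_0 = 1;  x_1 = (x_0 − 1)/2 = 8/7
  x_1 = 8/7;  a_1 = 0;  x_2 = (x_1 − 0)/2 = 4/7
  x_2 = 4/7;  a_2 = 0;  x_3 = (x_2 − 0)/2 = 2/7
  x_3 = 2/7;  a_3 = 0;  x_4 = (x_3 − 0)/2 = 1/7
  x_4 = 1/7;  a_4 = 1;  x_5 = (x_4 − 1)/2 = -3/7
Digits: (1, 0, 0, 0, 1).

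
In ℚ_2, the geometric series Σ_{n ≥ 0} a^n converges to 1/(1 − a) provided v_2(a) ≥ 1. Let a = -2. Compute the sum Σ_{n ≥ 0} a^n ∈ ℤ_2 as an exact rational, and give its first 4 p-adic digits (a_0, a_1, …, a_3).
Σ a^n = 1/(1 − a) = 1/3;  first 4 digits = (1, 1, 0, 1)

v_2(a) = 1 ≥ 1, so the series converges in ℤ_2 to 1/(1 − a) = 1/(1 − (-2)) = 1/3. Expand this rational in ℤ_2: compute digits iteratively via d_i = x_i mod 2, x_{i+1} = (x_i − d_i)/2. The first 4 digits are (1, 1, 0, 1).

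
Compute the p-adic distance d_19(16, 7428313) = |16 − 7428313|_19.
d_19(16, 7428313) = 1/2476099

Step 1 — x − y = 16 − 7428313 = -7428297. Step 2 — v_19(-7428297) = 5 (factor: -7428297 = −(19^5 · 3); the sign does not affect v_p). Step 3 — |x − y|_19 = 19^{-5} = 1/2476099.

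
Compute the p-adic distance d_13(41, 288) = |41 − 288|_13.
d_13(41, 288) = 1/13

Step 1 — x − y = 41 − 288 = -247. Step 2 — v_13(-247) = 1 (factor: -247 = −(13^1 · 19); the sign does not affect v_p). Step 3 — |x − y|_13 = 13^{-1} = 1/13.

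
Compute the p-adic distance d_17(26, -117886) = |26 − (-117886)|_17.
d_17(26, -117886) = 1/4913

Step 1 — x − y = 26 − (-117886) = 117912. Step 2 — v_17(117912) = 3 (factor: 117912 = (17^3 · 24); the sign does not affect v_p). Step 3 — |x − y|_17 = 17^{-3} = 1/4913.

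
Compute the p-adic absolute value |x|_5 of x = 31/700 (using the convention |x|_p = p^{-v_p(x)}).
|31/700|_5 = 25

Step 1 — compute v_5(x) by factoring powers of 5 out of the numerator and denominator: v_5(31/700) = -2. Step 2 — apply |x|_p = p^{-v_p(x)} = 5^{2} = 25.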